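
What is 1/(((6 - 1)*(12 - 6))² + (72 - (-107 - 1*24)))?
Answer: 1/1103 ≈ 0.00090662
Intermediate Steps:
1/(((6 - 1)*(12 - 6))² + (72 - (-107 - 1*24))) = 1/((5*6)² + (72 - (-107 - 24))) = 1/(30² + (72 - 1*(-131))) = 1/(900 + (72 + 131)) = 1/(900 + 203) = 1/1103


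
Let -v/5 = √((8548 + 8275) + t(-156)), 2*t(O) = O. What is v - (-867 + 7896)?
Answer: -7029 - 5*√16745 ≈ -7676.0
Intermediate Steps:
t(O) = O/2
v = -5*√16745 (v = -5*√((8548 + 8275) + (½)*(-156)) = -5*√(16823 - 78) = -5*√16745 ≈ -647.01)
v - (-867 + 7896) = -5*√16745 - (-867 + 7896) = -5*√16745 - 1*7029 = -5*√16745 - 7029 = -7029 - 5*√16745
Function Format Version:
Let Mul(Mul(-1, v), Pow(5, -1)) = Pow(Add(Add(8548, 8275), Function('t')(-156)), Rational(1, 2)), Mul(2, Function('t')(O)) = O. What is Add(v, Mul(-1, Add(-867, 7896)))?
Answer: Add(-7029, Mul(-5, Pow(16745, Rational(1, 2)))) ≈ -7676.0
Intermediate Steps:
Function('t')(O) = Mul(Rational(1, 2), O)
v = Mul(-5, Pow(16745, Rational(1, 2))) (v = Mul(-5, Pow(Add(Add(8548, 8275), Mul(Rational(1, 2), -156)), Rational(1, 2))) = Mul(-5, Pow(Add(16823, -78), Rational(1, 2))) = Mul(-5, Pow(16745, Rational(1, 2))) ≈ -647.01)
Add(v, Mul(-1, Add(-867, 7896))) = Add(Mul(-5, Pow(16745, Rational(1, 2))), Mul(-1, Add(-867, 7896))) = Add(Mul(-5, Pow(16745, Rational(1, 2))), Mul(-1, 7029)) = Add(Mul(-5, Pow(16745, Rational(1, 2))), -7029) = Add(-7029, Mul(-5, Pow(16745, Rational(1, 2))))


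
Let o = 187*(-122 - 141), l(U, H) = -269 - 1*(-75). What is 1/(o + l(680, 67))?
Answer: -1/49375 ≈ -2.0253e-5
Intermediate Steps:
l(U, H) = -194 (l(U, H) = -269 + 75 = -194)
o = -49181 (o = 187*(-263) = -49181)
1/(o + l(680, 67)) = 1/(-49181 - 194) = 1/(-49375) = -1/49375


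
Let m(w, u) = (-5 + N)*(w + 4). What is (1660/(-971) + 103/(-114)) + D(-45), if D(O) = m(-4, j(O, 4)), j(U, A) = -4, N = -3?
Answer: -289253/110694 ≈ -2.6131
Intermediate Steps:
m(w, u) = -32 - 8*w (m(w, u) = (-5 - 3)*(w + 4) = -8*(4 + w) = -32 - 8*w)
D(O) = 0 (D(O) = -32 - 8*(-4) = -32 + 32 = 0)
(1660/(-971) + 103/(-114)) + D(-45) = (1660/(-971) + 103/(-114)) + 0 = (1660*(-1/971) + 103*(-1/114)) + 0 = (-1660/971 - 103/114) + 0 = -289253/110694 + 0 = -289253/110694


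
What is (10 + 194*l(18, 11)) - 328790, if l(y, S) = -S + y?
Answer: -327422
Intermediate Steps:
l(y, S) = y - S
(10 + 194*l(18, 11)) - 328790 = (10 + 194*(18 - 1*11)) - 328790 = (10 + 194*(18 - 11)) - 328790 = (10 + 194*7) - 328790 = (10 + 1358) - 328790 = 1368 - 328790 = -327422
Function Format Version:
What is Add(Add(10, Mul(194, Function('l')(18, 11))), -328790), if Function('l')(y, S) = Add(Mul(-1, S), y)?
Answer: -327422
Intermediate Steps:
Function('l')(y, S) = Add(y, Mul(-1, S))
Add(Add(10, Mul(194, Function('l')(18, 11))), -328790) = Add(Add(10, Mul(194, Add(18, Mul(-1, 11)))), -328790) = Add(Add(10, Mul(194, Add(18, -11))), -328790) = Add(Add(10, Mul(194, 7)), -328790) = Add(Add(10, 1358), -328790) = Add(1368, -328790) = -327422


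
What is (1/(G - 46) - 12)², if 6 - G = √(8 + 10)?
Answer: 180956297/1251362 - 28536*√2/625681 ≈ 144.54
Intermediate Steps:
G = 6 - 3*√2 (G = 6 - √(8 + 10) = 6 - √18 = 6 - 3*√2 ≈ 1.7574)
(1/(G - 46) - 12)² = (1/((6 - 3*√2) - 46) - 12)² = (1/(-40 - 3*√2) - 12)² = (-12 + 1/(-40 - 3*√2))²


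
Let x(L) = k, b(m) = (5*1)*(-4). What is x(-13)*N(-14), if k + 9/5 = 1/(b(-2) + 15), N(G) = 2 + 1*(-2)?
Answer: 0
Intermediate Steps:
N(G) = 0 (N(G) = 2 - 2 = 0)
b(m) = -20 (b(m) = 5*(-4) = -20)
k = -2 (k = -9/5 + 1/(-20 + 15) = -9/5 + 1/(-5) = -9/5 - ⅕ = -2)
x(L) = -2
x(-13)*N(-14) = -2*0 = 0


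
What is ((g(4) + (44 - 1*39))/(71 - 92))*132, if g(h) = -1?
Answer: -176/7 ≈ -25.143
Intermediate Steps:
((g(4) + (44 - 1*39))/(71 - 92))*132 = ((-1 + (44 - 1*39))/(71 - 92))*132 = ((-1 + (44 - 39))/(-21))*132 = ((-1 + 5)*(-1/21))*132 = (4*(-1/21))*132 = -4/21*132 = -176/7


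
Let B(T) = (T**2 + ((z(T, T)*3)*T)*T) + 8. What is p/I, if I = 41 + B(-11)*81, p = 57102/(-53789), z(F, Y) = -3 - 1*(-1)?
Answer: 28551/1299434662 ≈ 2.1972e-5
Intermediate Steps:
z(F, Y) = -2 (z(F, Y) = -3 + 1 = -2)
B(T) = 8 - 5*T**2 (B(T) = (T**2 + ((-2*3)*T)*T) + 8 = (T**2 + (-6*T)*T) + 8 = (T**2 - 6*T**2) + 8 = -5*T**2 + 8 = 8 - 5*T**2)
p = -57102/53789 (p = 57102*(-1/53789) = -57102/53789 ≈ -1.0616)
I = -48316 (I = 41 + (8 - 5*(-11)**2)*81 = 41 + (8 - 5*121)*81 = 41 + (8 - 605)*81 = 41 - 597*81 = 41 - 48357 = -48316)
p/I = -57102/53789/(-48316) = -57102/53789*(-1/48316) = 28551/1299434662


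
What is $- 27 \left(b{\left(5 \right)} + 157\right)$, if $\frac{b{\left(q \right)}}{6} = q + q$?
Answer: $-5859$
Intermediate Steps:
$b{\left(q \right)} = 12 q$ ($b{\left(q \right)} = 6 \left(q + q\right) = 6 \cdot 2 q = 12 q$)
$- 27 \left(b{\left(5 \right)} + 157\right) = - 27 \left(12 \cdot 5 + 157\right) = - 27 \left(60 + 157\right) = \left(-27\right) 217 = -5859$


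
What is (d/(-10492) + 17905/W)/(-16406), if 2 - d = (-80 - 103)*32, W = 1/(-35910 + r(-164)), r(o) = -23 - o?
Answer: 3359768938399/86065876 ≈ 39037.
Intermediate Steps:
W = -1/35769 (W = 1/(-35910 + (-23 - 1*(-164))) = 1/(-35910 + (-23 + 164)) = 1/(-35910 + 141) = 1/(-35769) = -1/35769 ≈ -2.7957e-5)
d = 5858 (d = 2 - (-80 - 103)*32 = 2 - (-183)*32 = 2 - 1*(-5856) = 2 + 5856 = 5858)
(d/(-10492) + 17905/W)/(-16406) = (5858/(-10492) + 17905/(-1/35769))/(-16406) = (5858*(-1/10492) + 17905*(-35769))*(-1/16406) = (-2929/5246 - 640443945)*(-1/16406) = -3359768938399/5246*(-1/16406) = 3359768938399/86065876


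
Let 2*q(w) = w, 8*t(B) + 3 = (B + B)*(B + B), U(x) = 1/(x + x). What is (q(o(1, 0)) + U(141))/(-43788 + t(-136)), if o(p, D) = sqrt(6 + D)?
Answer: -4/38961543 - 4*sqrt(6)/276323 ≈ -3.5561e-5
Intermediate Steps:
U(x) = 1/(2*x)
t(B) = -3/8 + B**2/2 (t(B) = -3/8 + ((B + B)*(B + B))/8 = -3/8 + ((2*B)*(2*B))/8 = -3/8 + (4*B**2)/8 = -3/8 + B**2/2)
q(w) = w/2
(q(o(1, 0)) + U(141))/(-43788 + t(-136)) = (sqrt(6 + 0)/2 + (1/2)/141)/(-43788 + (-3/8 + (1/2)*(-136)**2)) = (sqrt(6)/2 + (1/2)*(1/141))/(-43788 + (-3/8 + (1/2)*18496)) = (sqrt(6)/2 + 1/282)/(-43788 + (-3/8 + 9248)) = (1/282 + sqrt(6)/2)/(-43788 + 73981/8) = (1/282 + sqrt(6)/2)/(-276323/8) = (1/282 + sqrt(6)/2)*(-8/276323) = -4/38961543 - 4*sqrt(6)/276323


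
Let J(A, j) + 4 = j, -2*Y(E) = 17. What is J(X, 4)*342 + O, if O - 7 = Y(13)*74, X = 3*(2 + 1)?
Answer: -622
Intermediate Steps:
Y(E) = -17/2 (Y(E) = -1/2*17 = -17/2)
X = 9 (X = 3*3 = 9)
J(A, j) = -4 + j
O = -622 (O = 7 - 17/2*74 = 7 - 629 = -622)
J(X, 4)*342 + O = (-4 + 4)*342 - 622 = 0*342 - 622 = 0 - 622 = -622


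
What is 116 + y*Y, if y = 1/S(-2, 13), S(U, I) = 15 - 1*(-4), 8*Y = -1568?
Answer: 2008/19 ≈ 105.68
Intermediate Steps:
Y = -196 (Y = (⅛)*(-1568) = -196)
S(U, I) = 19 (S(U, I) = 15 + 4 = 19)
y = 1/19 ≈ 0.052632
116 + y*Y = 116 + (1/19)*(-196) = 116 - 196/19 = 2008/19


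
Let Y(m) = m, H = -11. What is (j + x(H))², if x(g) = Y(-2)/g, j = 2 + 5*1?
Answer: 6241/121 ≈ 51.578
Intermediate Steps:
j = 7 (j = 2 + 5 = 7)
x(g) = -2/g
(j + x(H))² = (7 - 2/(-11))² = (7 - 2*(-1/11))² = (7 + 2/11)² = (79/11)² = 6241/121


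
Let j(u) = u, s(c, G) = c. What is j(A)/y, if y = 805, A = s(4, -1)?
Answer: 4/805 ≈ 0.0049689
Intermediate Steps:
A = 4
j(A)/y = 4/805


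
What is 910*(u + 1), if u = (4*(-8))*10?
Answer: -290290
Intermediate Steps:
u = -320 (u = -32*10 = -320)
910*(u + 1) = 910*(-320 + 1) = 910*(-319) = -290290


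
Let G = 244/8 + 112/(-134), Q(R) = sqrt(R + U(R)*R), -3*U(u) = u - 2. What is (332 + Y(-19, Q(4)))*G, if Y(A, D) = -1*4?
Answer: 651900/67 ≈ 9729.8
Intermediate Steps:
U(u) = 2/3 - u/3 (U(u) = -(u - 2)/3 = -(-2 + u)/3 = 2/3 - u/3)
Q(R) = sqrt(R + R*(2/3 - R/3)) (Q(R) = sqrt(R + (2/3 - R/3)*R) = sqrt(R + R*(2/3 - R/3)))
G = 3975/134 (G = 244*(1/8) + 112*(-1/134) = 61/2 - 56/67 = 3975/134 ≈ 29.664)
Y(A, D) = -4
(332 + Y(-19, Q(4)))*G = (332 - 4)*(3975/134) = 328*(3975/134) = 651900/67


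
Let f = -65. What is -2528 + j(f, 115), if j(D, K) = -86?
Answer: -2614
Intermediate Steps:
-2528 + j(f, 115) = -2528 - 86 = -2614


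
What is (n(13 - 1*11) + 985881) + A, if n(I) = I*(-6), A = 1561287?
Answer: 2547156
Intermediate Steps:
n(I) = -6*I
(n(13 - 1*11) + 985881) + A = (-6*(13 - 1*11) + 985881) + 1561287 = (-6*(13 - 11) + 985881) + 1561287 = (-6*2 + 985881) + 1561287 = (-12 + 985881) + 1561287 = 985869 + 1561287 = 2547156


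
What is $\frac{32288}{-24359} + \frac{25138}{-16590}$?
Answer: $- \frac{573997231}{202057905} \approx -2.8408$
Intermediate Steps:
$\frac{32288}{-24359} + \frac{25138}{-16590} = 32288 \left(- \frac{1}{24359}\right) + 25138 \left(- \frac{1}{16590}\right) = - \frac{32288}{24359} - \frac{12569}{8295} = - \frac{573997231}{202057905}$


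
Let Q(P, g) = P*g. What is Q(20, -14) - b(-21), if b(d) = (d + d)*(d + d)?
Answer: -2044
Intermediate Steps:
b(d) = 4*d² (b(d) = (2*d)*(2*d) = 4*d²)
Q(20, -14) - b(-21) = 20*(-14) - 4*(-21)² = -280 - 4*441 = -280 - 1*1764 = -280 - 1764 = -2044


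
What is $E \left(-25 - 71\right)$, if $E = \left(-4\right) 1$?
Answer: $384$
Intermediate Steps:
$E = -4$
$E \left(-25 - 71\right) = - 4 \left(-25 - 71\right) = \left(-4\right) \left(-96\right) = 384$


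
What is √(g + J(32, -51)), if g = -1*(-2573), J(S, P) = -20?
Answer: √2553 ≈ 50.527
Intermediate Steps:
g = 2573
√(g + J(32, -51)) = √(2573 - 20) = √2553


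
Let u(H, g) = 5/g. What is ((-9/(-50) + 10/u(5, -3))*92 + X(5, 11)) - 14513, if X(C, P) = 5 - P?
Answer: -376361/25 ≈ -15054.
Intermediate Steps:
((-9/(-50) + 10/u(5, -3))*92 + X(5, 11)) - 14513 = ((-9/(-50) + 10/((5/(-3))))*92 + (5 - 1*11)) - 14513 = ((-9*(-1/50) + 10/((5*(-⅓))))*92 + (5 - 11)) - 14513 = ((9/50 + 10/(-5/3))*92 - 6) - 14513 = ((9/50 + 10*(-⅗))*92 - 6) - 14513 = ((9/50 - 6)*92 - 6) - 14513 = (-291/50*92 - 6) - 14513 = (-13386/25 - 6) - 14513 = -13536/25 - 14513 = -376361/25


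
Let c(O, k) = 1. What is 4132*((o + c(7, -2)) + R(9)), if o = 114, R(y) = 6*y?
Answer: 698308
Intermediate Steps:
4132*((o + c(7, -2)) + R(9)) = 4132*((114 + 1) + 6*9) = 4132*(115 + 54) = 4132*169 = 698308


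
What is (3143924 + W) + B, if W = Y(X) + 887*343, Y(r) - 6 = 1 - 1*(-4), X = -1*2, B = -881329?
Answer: 2566847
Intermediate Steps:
X = -2
Y(r) = 11 (Y(r) = 6 + (1 - 1*(-4)) = 6 + (1 + 4) = 6 + 5 = 11)
W = 304252 (W = 11 + 887*343 = 11 + 304241 = 304252)
(3143924 + W) + B = (3143924 + 304252) - 881329 = 3448176 - 881329 = 2566847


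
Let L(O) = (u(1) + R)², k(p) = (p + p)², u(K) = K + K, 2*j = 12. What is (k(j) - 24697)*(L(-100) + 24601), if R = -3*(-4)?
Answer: -608840741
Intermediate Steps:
j = 6 (j = (½)*12 = 6)
u(K) = 2*K
k(p) = 4*p² (k(p) = (2*p)² = 4*p²)
R = 12
L(O) = 196 (L(O) = (2*1 + 12)² = (2 + 12)² = 14² = 196)
(k(j) - 24697)*(L(-100) + 24601) = (4*6² - 24697)*(196 + 24601) = (4*36 - 24697)*24797 = (144 - 24697)*24797 = -24553*24797 = -608840741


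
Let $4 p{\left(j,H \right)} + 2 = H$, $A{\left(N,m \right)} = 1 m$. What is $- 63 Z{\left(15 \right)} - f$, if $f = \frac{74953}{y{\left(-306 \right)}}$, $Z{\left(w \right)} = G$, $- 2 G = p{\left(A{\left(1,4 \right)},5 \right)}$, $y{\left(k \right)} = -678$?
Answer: $\frac{363883}{2712} \approx 134.18$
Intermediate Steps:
$A{\left(N,m \right)} = m$
$p{\left(j,H \right)} = - \frac{1}{2} + \frac{H}{4}$
$G = - \frac{3}{8}$ ($G = - \frac{- \frac{1}{2} + \frac{1}{4} \cdot 5}{2} = - \frac{- \frac{1}{2} + \frac{5}{4}}{2} = \left(- \frac{1}{2}\right) \frac{3}{4} = - \frac{3}{8} \approx -0.375$)
$Z{\left(w \right)} = - \frac{3}{8}$
$f = - \frac{74953}{678}$ ($f = \frac{74953}{-678} = 74953 \left(- \frac{1}{678}\right) = - \frac{74953}{678} \approx -110.55$)
$- 63 Z{\left(15 \right)} - f = \left(-63\right) \left(- \frac{3}{8}\right) - - \frac{74953}{678} = \frac{189}{8} + \frac{74953}{678} = \frac{363883}{2712}$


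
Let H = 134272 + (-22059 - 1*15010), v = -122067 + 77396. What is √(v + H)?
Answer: 2*√13133 ≈ 229.20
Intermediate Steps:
v = -44671
H = 97203 (H = 134272 + (-22059 - 15010) = 134272 - 37069 = 97203)
√(v + H) = √(-44671 + 97203) = √52532 = 2*√13133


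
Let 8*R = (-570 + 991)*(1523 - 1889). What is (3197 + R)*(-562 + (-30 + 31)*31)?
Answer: 34119405/4 ≈ 8.5299e+6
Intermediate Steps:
R = -77043/4 (R = ((-570 + 991)*(1523 - 1889))/8 = (421*(-366))/8 = (⅛)*(-154086) = -77043/4 ≈ -19261.)
(3197 + R)*(-562 + (-30 + 31)*31) = (3197 - 77043/4)*(-562 + (-30 + 31)*31) = -64255*(-562 + 1*31)/4 = -64255*(-562 + 31)/4 = -64255/4*(-531) = 34119405/4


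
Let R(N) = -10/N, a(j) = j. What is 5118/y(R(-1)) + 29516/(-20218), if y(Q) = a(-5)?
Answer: -51811652/50545 ≈ -1025.1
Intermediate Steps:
y(Q) = -5
5118/y(R(-1)) + 29516/(-20218) = 5118/(-5) + 29516/(-20218) = 5118*(-⅕) + 29516*(-1/20218) = -5118/5 - 14758/10109 = -51811652/50545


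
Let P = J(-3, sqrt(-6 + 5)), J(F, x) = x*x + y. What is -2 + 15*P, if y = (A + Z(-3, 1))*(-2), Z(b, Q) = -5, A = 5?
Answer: -17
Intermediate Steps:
y = 0 (y = (5 - 5)*(-2) = 0*(-2) = 0)
J(F, x) = x**2 (J(F, x) = x*x + 0 = x**2 + 0 = x**2)
P = -1 (P = (sqrt(-6 + 5))**2 = (sqrt(-1))**2 = I**2 = -1)
-2 + 15*P = -2 + 15*(-1) = -2 - 15 = -17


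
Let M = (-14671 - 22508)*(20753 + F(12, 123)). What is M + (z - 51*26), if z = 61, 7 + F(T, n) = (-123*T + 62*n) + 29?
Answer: -1001045840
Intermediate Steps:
F(T, n) = 22 - 123*T + 62*n (F(T, n) = -7 + ((-123*T + 62*n) + 29) = -7 + (29 - 123*T + 62*n) = 22 - 123*T + 62*n)
M = -1001044575 (M = (-14671 - 22508)*(20753 + (22 - 123*12 + 62*123)) = -37179*(20753 + (22 - 1476 + 7626)) = -37179*(20753 + 6172) = -37179*26925 = -1001044575)
M + (z - 51*26) = -1001044575 + (61 - 51*26) = -1001044575 + (61 - 1326) = -1001044575 - 1265 = -1001045840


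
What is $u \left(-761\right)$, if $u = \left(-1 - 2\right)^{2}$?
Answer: $-6849$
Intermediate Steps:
$u = 9$ ($u = \left(-3\right)^{2} = 9$)
$u \left(-761\right) = 9 \left(-761\right) = -6849$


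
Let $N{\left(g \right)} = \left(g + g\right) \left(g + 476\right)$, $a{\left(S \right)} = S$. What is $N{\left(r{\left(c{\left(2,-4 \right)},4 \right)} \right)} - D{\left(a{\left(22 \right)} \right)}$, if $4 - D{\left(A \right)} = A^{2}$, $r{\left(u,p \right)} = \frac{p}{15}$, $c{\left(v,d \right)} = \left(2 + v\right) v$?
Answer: $\frac{165152}{225} \approx 734.01$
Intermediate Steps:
$c{\left(v,d \right)} = v \left(2 + v\right)$
$r{\left(u,p \right)} = \frac{p}{15}$ ($r{\left(u,p \right)} = p \frac{1}{15} = \frac{p}{15}$)
$N{\left(g \right)} = 2 g \left(476 + g\right)$
$D{\left(A \right)} = 4 - A^{2}$
$N{\left(r{\left(c{\left(2,-4 \right)},4 \right)} \right)} - D{\left(a{\left(22 \right)} \right)} = 2 \cdot \frac{1}{15} \cdot 4 \left(476 + \frac{1}{15} \cdot 4\right) - \left(4 - 22^{2}\right) = 2 \cdot \frac{4}{15} \left(476 + \frac{4}{15}\right) - \left(4 - 484\right) = 2 \cdot \frac{4}{15} \cdot \frac{7144}{15} - \left(4 - 484\right) = \frac{57152}{225} - -480 = \frac{57152}{225} + 480 = \frac{165152}{225}$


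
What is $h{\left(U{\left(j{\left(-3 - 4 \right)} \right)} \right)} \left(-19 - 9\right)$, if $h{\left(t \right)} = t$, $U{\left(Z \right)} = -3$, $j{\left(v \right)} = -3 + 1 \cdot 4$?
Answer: $84$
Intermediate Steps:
$j{\left(v \right)} = 1$ ($j{\left(v \right)} = -3 + 4 = 1$)
$h{\left(U{\left(j{\left(-3 - 4 \right)} \right)} \right)} \left(-19 - 9\right) = - 3 \left(-19 - 9\right) = \left(-3\right) \left(-28\right) = 84$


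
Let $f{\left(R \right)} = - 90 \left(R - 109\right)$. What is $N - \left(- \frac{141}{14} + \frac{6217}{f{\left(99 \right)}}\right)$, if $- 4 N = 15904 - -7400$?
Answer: $- \frac{36683869}{6300} \approx -5822.8$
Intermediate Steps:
$f{\left(R \right)} = 9810 - 90 R$ ($f{\left(R \right)} = - 90 \left(-109 + R\right) = 9810 - 90 R$)
$N = -5826$ ($N = - \frac{15904 - -7400}{4} = - \frac{15904 + 7400}{4} = \left(- \frac{1}{4}\right) 23304 = -5826$)
$N - \left(- \frac{141}{14} + \frac{6217}{f{\left(99 \right)}}\right) = -5826 - \left(- \frac{141}{14} + \frac{6217}{9810 - 8910}\right) = -5826 + \left(- \frac{6217}{900} + \frac{141}{14}\right) = -5826 + \frac{19931}{6300} = - \frac{36683869}{6300}$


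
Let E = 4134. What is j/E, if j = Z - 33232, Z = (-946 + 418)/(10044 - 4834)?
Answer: -43284812/5384535 ≈ -8.0387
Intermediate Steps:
Z = -264/2605 (Z = -528/5210 = -528*1/5210 = -264/2605 ≈ -0.10134)
j = -86569624/2605 (j = -264/2605 - 33232 = -86569624/2605 ≈ -33232.)
j/E = -86569624/2605/4134 = -86569624/2605*1/4134 = -43284812/5384535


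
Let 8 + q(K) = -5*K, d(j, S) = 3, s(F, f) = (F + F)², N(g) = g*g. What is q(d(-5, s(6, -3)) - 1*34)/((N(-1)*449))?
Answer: 147/449 ≈ 0.32739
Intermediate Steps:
N(g) = g²
s(F, f) = 4*F² (s(F, f) = (2*F)² = 4*F²)
q(K) = -8 - 5*K
q(d(-5, s(6, -3)) - 1*34)/((N(-1)*449)) = (-8 - 5*(3 - 1*34))/(((-1)²*449)) = (-8 - 5*(3 - 34))/((1*449)) = (-8 - 5*(-31))/449 = (-8 + 155)*(1/449) = 147*(1/449) = 147/449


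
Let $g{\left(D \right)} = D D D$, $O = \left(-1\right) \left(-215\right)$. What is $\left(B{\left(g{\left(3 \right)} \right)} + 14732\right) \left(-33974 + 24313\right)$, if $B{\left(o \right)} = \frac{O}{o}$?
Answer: $- \frac{3844875119}{27} \approx -1.424 \cdot 10^{8}$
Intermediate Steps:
$O = 215$
$g{\left(D \right)} = D^{3}$ ($g{\left(D \right)} = D^{2} D = D^{3}$)
$B{\left(o \right)} = \frac{215}{o}$
$\left(B{\left(g{\left(3 \right)} \right)} + 14732\right) \left(-33974 + 24313\right) = \left(\frac{215}{3^{3}} + 14732\right) \left(-33974 + 24313\right) = \left(\frac{215}{27} + 14732\right) \left(-9661\right) = \frac{397979}{27} \left(-9661\right) = - \frac{3844875119}{27}$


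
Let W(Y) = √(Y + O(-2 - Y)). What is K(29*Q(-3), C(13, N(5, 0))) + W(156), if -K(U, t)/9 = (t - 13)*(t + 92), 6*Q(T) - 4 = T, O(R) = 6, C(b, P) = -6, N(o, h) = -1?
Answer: 14706 + 9*√2 ≈ 14719.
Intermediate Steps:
Q(T) = ⅔ + T/6
K(U, t) = -9*(-13 + t)*(92 + t) (K(U, t) = -9*(t - 13)*(t + 92) = -9*(-13 + t)*(92 + t))
W(Y) = √(6 + Y) (W(Y) = √(Y + 6) = √(6 + Y))
K(29*Q(-3), C(13, N(5, 0))) + W(156) = (10764 - 711*(-6) - 9*(-6)²) + √(6 + 156) = (10764 + 4266 - 9*36) + √162 = (10764 + 4266 - 324) + 9*√2 = 14706 + 9*√2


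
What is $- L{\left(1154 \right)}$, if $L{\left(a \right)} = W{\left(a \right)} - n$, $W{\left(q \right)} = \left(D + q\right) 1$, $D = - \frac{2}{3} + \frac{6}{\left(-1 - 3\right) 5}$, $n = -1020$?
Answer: $- \frac{65191}{30} \approx -2173.0$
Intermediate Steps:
$D = - \frac{29}{30}$ ($D = \left(-2\right) \frac{1}{3} + \frac{6}{\left(-4\right) 5} = - \frac{2}{3} + \frac{6}{-20} = - \frac{2}{3} + 6 \left(- \frac{1}{20}\right) = - \frac{2}{3} - \frac{3}{10} = - \frac{29}{30} \approx -0.96667$)
$W{\left(q \right)} = - \frac{29}{30} + q$ ($W{\left(q \right)} = \left(- \frac{29}{30} + q\right) 1 = - \frac{29}{30} + q$)
$L{\left(a \right)} = \frac{30571}{30} + a$ ($L{\left(a \right)} = \left(- \frac{29}{30} + a\right) - -1020 = \left(- \frac{29}{30} + a\right) + 1020 = \frac{30571}{30} + a$)
$- L{\left(1154 \right)} = - (\frac{30571}{30} + 1154) = \left(-1\right) \frac{65191}{30} = - \frac{65191}{30}$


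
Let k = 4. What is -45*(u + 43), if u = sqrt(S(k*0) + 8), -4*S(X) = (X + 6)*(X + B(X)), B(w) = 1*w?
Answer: -1935 - 90*sqrt(2) ≈ -2062.3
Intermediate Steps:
B(w) = w
S(X) = -X*(6 + X)/2 (S(X) = -(X + 6)*(X + X)/4 = -(6 + X)*2*X/4 = -X*(6 + X)/2)
u = 2*sqrt(2) (u = sqrt((4*0)*(-6 - 4*0)/2 + 8) = sqrt((1/2)*0*(-6 - 1*0) + 8) = sqrt((1/2)*0*(-6 + 0) + 8) = sqrt((1/2)*0*(-6) + 8) = sqrt(0 + 8) = sqrt(8) = 2*sqrt(2) ≈ 2.8284)
-45*(u + 43) = -45*(2*sqrt(2) + 43) = -45*(43 + 2*sqrt(2)) = -1935 - 90*sqrt(2)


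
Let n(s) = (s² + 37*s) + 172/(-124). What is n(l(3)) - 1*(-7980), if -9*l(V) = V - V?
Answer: 247337/31 ≈ 7978.6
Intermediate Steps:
l(V) = 0 (l(V) = -(V - V)/9 = -⅑*0 = 0)
n(s) = -43/31 + s² + 37*s (n(s) = (s² + 37*s) + 172*(-1/124) = (s² + 37*s) - 43/31 = -43/31 + s² + 37*s)
n(l(3)) - 1*(-7980) = (-43/31 + 0² + 37*0) - 1*(-7980) = (-43/31 + 0 + 0) + 7980 = -43/31 + 7980 = 247337/31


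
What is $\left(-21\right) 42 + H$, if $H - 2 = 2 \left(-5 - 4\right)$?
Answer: $-898$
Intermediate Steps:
$H = -16$ ($H = 2 + 2 \left(-5 - 4\right) = 2 + 2 \left(-9\right) = 2 - 18 = -16$)
$\left(-21\right) 42 + H = \left(-21\right) 42 - 16 = -882 - 16 = -898$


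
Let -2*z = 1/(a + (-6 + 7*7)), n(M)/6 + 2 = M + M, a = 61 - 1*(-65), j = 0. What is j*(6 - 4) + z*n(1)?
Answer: 0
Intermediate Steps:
a = 126 (a = 61 + 65 = 126)
n(M) = -12 + 12*M (n(M) = -12 + 6*(M + M) = -12 + 6*(2*M) = -12 + 12*M)
z = -1/338 (z = -1/(2*(126 + (-6 + 7*7))) = -1/(2*(126 + (-6 + 49))) = -1/(2*(126 + 43)) = -1/2/169 = -1/2*1/169 = -1/338 ≈ -0.0029586)
j*(6 - 4) + z*n(1) = 0*(6 - 4) - (-12 + 12*1)/338 = 0*2 - (-12 + 12)/338 = 0 - 1/338*0 = 0 + 0 = 0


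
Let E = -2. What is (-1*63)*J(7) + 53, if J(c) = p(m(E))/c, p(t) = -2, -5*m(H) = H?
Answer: 71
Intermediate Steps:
m(H) = -H/5
J(c) = -2/c
(-1*63)*J(7) + 53 = (-1*63)*(-2/7) + 53 = -(-126)/7 + 53 = -63*(-2/7) + 53 = 18 + 53 = 71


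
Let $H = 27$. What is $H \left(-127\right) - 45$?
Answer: $-3474$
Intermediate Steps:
$H \left(-127\right) - 45 = 27 \left(-127\right) - 45 = -3429 - 45 = -3474$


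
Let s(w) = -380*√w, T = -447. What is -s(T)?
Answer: 380*I*√447 ≈ 8034.1*I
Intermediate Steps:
-s(T) = -(-380)*√(-447) = -(-380)*I*√447 = 380*I*√447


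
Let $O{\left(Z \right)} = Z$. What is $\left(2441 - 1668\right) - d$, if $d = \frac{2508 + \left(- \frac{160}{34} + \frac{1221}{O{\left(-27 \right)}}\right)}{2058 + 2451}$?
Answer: $\frac{532898836}{689877} \approx 772.46$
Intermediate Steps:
$d = \frac{376085}{689877}$ ($d = \frac{2508 + \left(- \frac{160}{34} + \frac{1221}{-27}\right)}{2058 + 2451} = \frac{2508 + \left(\left(-160\right) \frac{1}{34} + 1221 \left(- \frac{1}{27}\right)\right)}{4509} = \left(2508 - \frac{7639}{153}\right) \frac{1}{4509} = \frac{376085}{153} \cdot \frac{1}{4509} = \frac{376085}{689877} \approx 0.54515$)
$\left(2441 - 1668\right) - d = \left(2441 - 1668\right) - \frac{376085}{689877} = 773 - \frac{376085}{689877} = \frac{532898836}{689877}$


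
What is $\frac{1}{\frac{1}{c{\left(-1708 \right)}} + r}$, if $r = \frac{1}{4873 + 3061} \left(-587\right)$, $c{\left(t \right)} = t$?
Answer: $- \frac{6775636}{505265} \approx -13.41$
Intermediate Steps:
$r = - \frac{587}{7934}$ ($r = \frac{1}{7934} \left(-587\right) = - \frac{587}{7934} \approx -0.073985$)
$\frac{1}{\frac{1}{c{\left(-1708 \right)}} + r} = \frac{1}{\frac{1}{-1708} - \frac{587}{7934}} = \frac{1}{- \frac{1}{1708} - \frac{587}{7934}} = \frac{1}{- \frac{505265}{6775636}} = - \frac{6775636}{505265}$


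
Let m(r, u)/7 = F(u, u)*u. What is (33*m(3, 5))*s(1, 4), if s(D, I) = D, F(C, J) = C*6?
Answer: 34650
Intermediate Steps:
F(C, J) = 6*C
m(r, u) = 42*u**2 (m(r, u) = 7*((6*u)*u) = 7*(6*u**2) = 42*u**2)
(33*m(3, 5))*s(1, 4) = (33*(42*5**2))*1 = (33*(42*25))*1 = (33*1050)*1 = 34650*1 = 34650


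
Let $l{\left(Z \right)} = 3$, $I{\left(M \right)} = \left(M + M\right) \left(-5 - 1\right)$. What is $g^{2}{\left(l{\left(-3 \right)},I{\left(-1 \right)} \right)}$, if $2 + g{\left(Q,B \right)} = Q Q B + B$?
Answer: $13924$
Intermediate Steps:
$I{\left(M \right)} = - 12 M$ ($I{\left(M \right)} = 2 M \left(-6\right) = - 12 M$)
$g{\left(Q,B \right)} = -2 + B + B Q^{2}$ ($g{\left(Q,B \right)} = -2 + \left(Q Q B + B\right) = -2 + \left(Q^{2} B + B\right) = -2 + \left(B Q^{2} + B\right) = -2 + \left(B + B Q^{2}\right) = -2 + B + B Q^{2}$)
$g^{2}{\left(l{\left(-3 \right)},I{\left(-1 \right)} \right)} = \left(-2 - -12 + \left(-12\right) \left(-1\right) 3^{2}\right)^{2} = \left(-2 + 12 + 12 \cdot 9\right)^{2} = \left(-2 + 12 + 108\right)^{2} = 118^{2} = 13924$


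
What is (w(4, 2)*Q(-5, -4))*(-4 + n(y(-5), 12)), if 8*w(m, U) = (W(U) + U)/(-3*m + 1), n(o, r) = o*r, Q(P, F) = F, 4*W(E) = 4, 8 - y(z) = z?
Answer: 228/11 ≈ 20.727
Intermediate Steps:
y(z) = 8 - z
W(E) = 1 (W(E) = (¼)*4 = 1)
w(m, U) = (1 + U)/(8*(1 - 3*m)) (w(m, U) = ((1 + U)/(-3*m + 1))/8 = ((1 + U)/(1 - 3*m))/8 = (1 + U)/(8*(1 - 3*m)))
(w(4, 2)*Q(-5, -4))*(-4 + n(y(-5), 12)) = (((-1 - 1*2)/(8*(-1 + 3*4)))*(-4))*(-4 + (8 - 1*(-5))*12) = (((-1 - 2)/(8*(-1 + 12)))*(-4))*(-4 + (8 + 5)*12) = (((⅛)*(-3)/11)*(-4))*(-4 + 13*12) = (((⅛)*(1/11)*(-3))*(-4))*(-4 + 156) = -3/88*(-4)*152 = (3/22)*152 = 228/11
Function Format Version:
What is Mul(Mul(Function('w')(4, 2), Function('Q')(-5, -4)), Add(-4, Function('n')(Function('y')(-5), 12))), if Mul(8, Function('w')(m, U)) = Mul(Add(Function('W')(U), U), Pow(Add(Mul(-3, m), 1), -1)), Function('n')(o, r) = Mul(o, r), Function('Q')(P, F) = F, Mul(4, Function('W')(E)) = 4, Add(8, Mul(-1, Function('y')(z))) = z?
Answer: Rational(228, 11) ≈ 20.727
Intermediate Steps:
Function('y')(z) = Add(8, Mul(-1, z))
Function('W')(E) = 1 (Function('W')(E) = Mul(Rational(1, 4), 4) = 1)
Function('w')(m, U) = Mul(Rational(1, 8), Pow(Add(1, Mul(-3, m)), -1), Add(1, U)) (Function('w')(m, U) = Mul(Rational(1, 8), Mul(Add(1, U), Pow(Add(Mul(-3, m), 1), -1))) = Mul(Rational(1, 8), Mul(Add(1, U), Pow(Add(1, Mul(-3, m)), -1))) = Mul(Rational(1, 8), Mul(Pow(Add(1, Mul(-3, m)), -1), Add(1, U))) = Mul(Rational(1, 8), Pow(Add(1, Mul(-3, m)), -1), Add(1, U)))
Mul(Mul(Function('w')(4, 2), Function('Q')(-5, -4)), Add(-4, Function('n')(Function('y')(-5), 12))) = Mul(Mul(Mul(Rational(1, 8), Pow(Add(-1, Mul(3, 4)), -1), Add(-1, Mul(-1, 2))), -4), Add(-4, Mul(Add(8, Mul(-1, -5)), 12))) = Mul(Mul(Mul(Rational(1, 8), Pow(Add(-1, 12), -1), Add(-1, -2)), -4), Add(-4, Mul(Add(8, 5), 12))) = Mul(Mul(Mul(Rational(1, 8), Pow(11, -1), -3), -4), Add(-4, Mul(13, 12))) = Mul(Mul(Mul(Rational(1, 8), Rational(1, 11), -3), -4), Add(-4, 156)) = Mul(Mul(Rational(-3, 88), -4), 152) = Mul(Rational(3, 22), 152) = Rational(228, 11)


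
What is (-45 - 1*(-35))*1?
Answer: -10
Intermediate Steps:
(-45 - 1*(-35))*1 = (-45 + 35)*1 = -10*1 = -10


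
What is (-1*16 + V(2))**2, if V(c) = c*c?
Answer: 144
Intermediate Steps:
V(c) = c**2
(-1*16 + V(2))**2 = (-1*16 + 2**2)**2 = (-16 + 4)**2 = (-12)**2 = 144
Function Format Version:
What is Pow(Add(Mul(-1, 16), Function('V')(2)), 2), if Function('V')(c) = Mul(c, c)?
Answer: 144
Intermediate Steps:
Function('V')(c) = Pow(c, 2)
Pow(Add(Mul(-1, 16), Function('V')(2)), 2) = Pow(Add(Mul(-1, 16), Pow(2, 2)), 2) = Pow(Add(-16, 4), 2) = Pow(-12, 2) = 144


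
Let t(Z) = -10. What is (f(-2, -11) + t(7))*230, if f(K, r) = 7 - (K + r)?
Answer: 2300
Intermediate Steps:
f(K, r) = 7 - K - r (f(K, r) = 7 + (-K - r) = 7 - K - r)
(f(-2, -11) + t(7))*230 = ((7 - 1*(-2) - 1*(-11)) - 10)*230 = ((7 + 2 + 11) - 10)*230 = (20 - 10)*230 = 10*230 = 2300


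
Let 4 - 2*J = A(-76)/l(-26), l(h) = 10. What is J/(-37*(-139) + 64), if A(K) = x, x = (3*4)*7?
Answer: -11/26035 ≈ -0.00042251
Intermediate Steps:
x = 84 (x = 12*7 = 84)
A(K) = 84
J = -11/5 (J = 2 - 42/10 = 2 - ½*42/5 = 2 - 21/5 = -11/5 ≈ -2.2000)
J/(-37*(-139) + 64) = -11/(5*(-37*(-139) + 64)) = -11/(5*(5143 + 64)) = -11/5/5207 = -11/5*1/5207 = -11/26035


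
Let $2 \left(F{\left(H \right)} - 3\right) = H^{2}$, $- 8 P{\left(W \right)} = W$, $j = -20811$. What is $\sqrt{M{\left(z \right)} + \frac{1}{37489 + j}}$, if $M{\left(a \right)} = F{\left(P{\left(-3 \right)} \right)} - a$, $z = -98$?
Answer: $\frac{\sqrt{1799251109346}}{133424} \approx 10.053$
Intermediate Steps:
$P{\left(W \right)} = - \frac{W}{8}$
$F{\left(H \right)} = 3 + \frac{H^{2}}{2}$
$M{\left(a \right)} = \frac{393}{128} - a$ ($M{\left(a \right)} = \left(3 + \frac{\left(\left(- \frac{1}{8}\right) \left(-3\right)\right)^{2}}{2}\right) - a = \left(3 + \frac{\left(\frac{3}{8}\right)^{2}}{2}\right) - a = \left(3 + \frac{1}{2} \cdot \frac{9}{64}\right) - a = \left(3 + \frac{9}{128}\right) - a = \frac{393}{128} - a$)
$\sqrt{M{\left(z \right)} + \frac{1}{37489 + j}} = \sqrt{\left(\frac{393}{128} - -98\right) + \frac{1}{37489 - 20811}} = \sqrt{\left(\frac{393}{128} + 98\right) + \frac{1}{16678}} = \sqrt{\frac{12937}{128} + \frac{1}{16678}} = \sqrt{\frac{107881707}{1067392}} = \frac{\sqrt{1799251109346}}{133424}$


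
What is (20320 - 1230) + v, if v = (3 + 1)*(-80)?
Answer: 18770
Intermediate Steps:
v = -320 (v = 4*(-80) = -320)
(20320 - 1230) + v = (20320 - 1230) - 320 = 19090 - 320 = 18770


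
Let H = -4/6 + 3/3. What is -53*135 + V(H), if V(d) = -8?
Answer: -7163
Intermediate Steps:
H = 1/3 (H = -4*1/6 + 3*(1/3) = -2/3 + 1 = 1/3 ≈ 0.33333)
-53*135 + V(H) = -53*135 - 8 = -7155 - 8 = -7163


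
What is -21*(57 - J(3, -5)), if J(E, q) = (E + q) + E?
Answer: -1176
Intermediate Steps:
J(E, q) = q + 2*E
-21*(57 - J(3, -5)) = -21*(57 - (-5 + 2*3)) = -21*(57 - (-5 + 6)) = -21*(57 - 1*1) = -21*(57 - 1) = -21*56 = -1176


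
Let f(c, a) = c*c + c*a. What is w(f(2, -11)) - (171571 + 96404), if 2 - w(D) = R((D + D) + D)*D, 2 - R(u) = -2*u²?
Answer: -162961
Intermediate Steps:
f(c, a) = c² + a*c
R(u) = 2 + 2*u² (R(u) = 2 - (-2)*u² = 2 + 2*u²)
w(D) = 2 - D*(2 + 18*D²) (w(D) = 2 - (2 + 2*((D + D) + D)²)*D = 2 - (2 + 2*(2*D + D)²)*D = 2 - (2 + 2*(3*D)²)*D = 2 - (2 + 2*(9*D²))*D = 2 - (2 + 18*D²)*D = 2 - D*(2 + 18*D²))
w(f(2, -11)) - (171571 + 96404) = (2 - 18*8*(-11 + 2)³ - 4*(-11 + 2)) - (171571 + 96404) = (2 - 18*(2*(-9))³ - 4*(-9)) - 1*267975 = (2 - 18*(-18)³ - 2*(-18)) - 267975 = (2 - 18*(-5832) + 36) - 267975 = (2 + 104976 + 36) - 267975 = 105014 - 267975 = -162961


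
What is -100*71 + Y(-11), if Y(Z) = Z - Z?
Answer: -7100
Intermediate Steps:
Y(Z) = 0
-100*71 + Y(-11) = -100*71 + 0 = -7100 + 0 = -7100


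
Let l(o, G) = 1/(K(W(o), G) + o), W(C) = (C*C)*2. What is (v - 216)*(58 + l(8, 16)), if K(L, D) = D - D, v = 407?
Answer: 88815/8 ≈ 11102.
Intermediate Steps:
W(C) = 2*C² (W(C) = C²*2 = 2*C²)
K(L, D) = 0
l(o, G) = 1/o (l(o, G) = 1/(0 + o) = 1/o)
(v - 216)*(58 + l(8, 16)) = (407 - 216)*(58 + 1/8) = 191*(58 + ⅛) = 191*(465/8) = 88815/8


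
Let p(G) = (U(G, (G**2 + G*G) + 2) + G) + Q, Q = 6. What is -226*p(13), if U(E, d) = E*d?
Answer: -1003214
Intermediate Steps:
p(G) = 6 + G + G*(2 + 2*G**2) (p(G) = (G*((G**2 + G*G) + 2) + G) + 6 = (G*((G**2 + G**2) + 2) + G) + 6 = (G*(2*G**2 + 2) + G) + 6 = (G*(2 + 2*G**2) + G) + 6 = (G + G*(2 + 2*G**2)) + 6 = 6 + G + G*(2 + 2*G**2))
-226*p(13) = -226*(6 + 2*13**3 + 3*13) = -226*(6 + 2*2197 + 39) = -226*(6 + 4394 + 39) = -226*4439 = -1003214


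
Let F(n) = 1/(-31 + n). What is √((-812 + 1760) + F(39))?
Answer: √15170/4 ≈ 30.792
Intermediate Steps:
√((-812 + 1760) + F(39)) = √((-812 + 1760) + 1/(-31 + 39)) = √(948 + 1/8) = √(948 + ⅛) = √(7585/8) = √15170/4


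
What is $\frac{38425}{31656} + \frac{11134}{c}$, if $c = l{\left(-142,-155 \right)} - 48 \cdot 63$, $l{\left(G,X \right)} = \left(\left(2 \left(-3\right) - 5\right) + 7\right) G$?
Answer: $- \frac{32260763}{9718392} \approx -3.3196$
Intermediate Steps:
$l{\left(G,X \right)} = - 4 G$ ($l{\left(G,X \right)} = \left(\left(-6 - 5\right) + 7\right) G = \left(-11 + 7\right) G = - 4 G$)
$c = -2456$ ($c = \left(-4\right) \left(-142\right) - 48 \cdot 63 = 568 - 3024 = -2456$)
$\frac{38425}{31656} + \frac{11134}{c} = \frac{38425}{31656} + \frac{11134}{-2456} = 38425 \cdot \frac{1}{31656} + 11134 \left(- \frac{1}{2456}\right) = \frac{38425}{31656} - \frac{5567}{1228} = - \frac{32260763}{9718392}$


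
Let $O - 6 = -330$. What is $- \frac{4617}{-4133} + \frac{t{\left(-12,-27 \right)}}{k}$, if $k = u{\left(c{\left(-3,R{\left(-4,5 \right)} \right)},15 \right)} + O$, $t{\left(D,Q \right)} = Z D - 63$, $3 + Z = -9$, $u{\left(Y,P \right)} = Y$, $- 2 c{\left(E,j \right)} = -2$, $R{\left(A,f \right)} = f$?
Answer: $\frac{1156518}{1334959} \approx 0.86633$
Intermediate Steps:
$O = -324$ ($O = 6 - 330 = -324$)
$c{\left(E,j \right)} = 1$ ($c{\left(E,j \right)} = \left(- \frac{1}{2}\right) \left(-2\right) = 1$)
$Z = -12$ ($Z = -3 - 9 = -12$)
$t{\left(D,Q \right)} = -63 - 12 D$ ($t{\left(D,Q \right)} = - 12 D - 63 = -63 - 12 D$)
$k = -323$ ($k = 1 - 324 = -323$)
$- \frac{4617}{-4133} + \frac{t{\left(-12,-27 \right)}}{k} = - \frac{4617}{-4133} + \frac{-63 - -144}{-323} = \left(-4617\right) \left(- \frac{1}{4133}\right) + \left(-63 + 144\right) \left(- \frac{1}{323}\right) = \frac{4617}{4133} + 81 \left(- \frac{1}{323}\right) = \frac{4617}{4133} - \frac{81}{323} = \frac{1156518}{1334959}$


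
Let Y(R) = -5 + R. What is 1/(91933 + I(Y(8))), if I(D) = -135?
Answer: 1/91798 ≈ 1.0893e-5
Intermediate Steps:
1/(91933 + I(Y(8))) = 1/(91933 - 135) = 1/91798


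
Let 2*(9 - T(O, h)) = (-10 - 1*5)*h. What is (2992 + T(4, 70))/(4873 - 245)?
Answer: 1763/2314 ≈ 0.76188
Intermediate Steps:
T(O, h) = 9 + 15*h/2 (T(O, h) = 9 - (-10 - 1*5)*h/2 = 9 - (-10 - 5)*h/2 = 9 - (-15)*h/2 = 9 + 15*h/2)
(2992 + T(4, 70))/(4873 - 245) = (2992 + (9 + (15/2)*70))/(4873 - 245) = (2992 + (9 + 525))/4628 = (2992 + 534)*(1/4628) = 3526*(1/4628) = 1763/2314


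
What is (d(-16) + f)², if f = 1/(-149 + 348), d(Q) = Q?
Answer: 10131489/39601 ≈ 255.84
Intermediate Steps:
f = 1/199 ≈ 0.0050251
(d(-16) + f)² = (-16 + 1/199)² = (-3183/199)² = 10131489/39601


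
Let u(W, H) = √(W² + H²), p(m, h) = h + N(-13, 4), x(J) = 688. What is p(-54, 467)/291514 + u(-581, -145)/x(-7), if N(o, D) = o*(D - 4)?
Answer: 467/291514 + √358586/688 ≈ 0.87198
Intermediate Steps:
N(o, D) = o*(-4 + D)
p(m, h) = h (p(m, h) = h - 13*(-4 + 4) = h - 13*0 = h + 0 = h)
u(W, H) = √(H² + W²)
p(-54, 467)/291514 + u(-581, -145)/x(-7) = 467/291514 + √((-145)² + (-581)²)/688 = 467*(1/291514) + √(21025 + 337561)*(1/688) = 467/291514 + √358586*(1/688) = 467/291514 + √358586/688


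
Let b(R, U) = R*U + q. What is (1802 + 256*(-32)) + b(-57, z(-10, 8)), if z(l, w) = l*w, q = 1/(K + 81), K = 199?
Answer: -512399/280 ≈ -1830.0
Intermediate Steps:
q = 1/280 (q = 1/(199 + 81) = 1/280 ≈ 0.0035714)
b(R, U) = 1/280 + R*U (b(R, U) = R*U + 1/280 = 1/280 + R*U)
(1802 + 256*(-32)) + b(-57, z(-10, 8)) = (1802 + 256*(-32)) + (1/280 - (-570)*8) = (1802 - 8192) + (1/280 - 57*(-80)) = -6390 + (1/280 + 4560) = -6390 + 1276801/280 = -512399/280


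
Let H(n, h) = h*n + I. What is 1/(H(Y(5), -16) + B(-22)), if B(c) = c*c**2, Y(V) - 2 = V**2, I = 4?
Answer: -1/11076 ≈ -9.0285e-5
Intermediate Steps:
Y(V) = 2 + V**2
B(c) = c**3
H(n, h) = 4 + h*n (H(n, h) = h*n + 4 = 4 + h*n)
1/(H(Y(5), -16) + B(-22)) = 1/((4 - 16*(2 + 5**2)) + (-22)**3) = 1/((4 - 16*(2 + 25)) - 10648) = 1/((4 - 16*27) - 10648) = 1/((4 - 432) - 10648) = 1/(-428 - 10648) = 1/(-11076) = -1/11076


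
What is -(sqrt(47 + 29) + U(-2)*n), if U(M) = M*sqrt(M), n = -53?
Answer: -2*sqrt(19) - 106*I*sqrt(2) ≈ -8.7178 - 149.91*I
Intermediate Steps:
U(M) = M**(3/2)
-(sqrt(47 + 29) + U(-2)*n) = -(sqrt(47 + 29) + (-2)**(3/2)*(-53)) = -(sqrt(76) - 2*I*sqrt(2)*(-53)) = -(2*sqrt(19) + 106*I*sqrt(2)) = -2*sqrt(19) - 106*I*sqrt(2)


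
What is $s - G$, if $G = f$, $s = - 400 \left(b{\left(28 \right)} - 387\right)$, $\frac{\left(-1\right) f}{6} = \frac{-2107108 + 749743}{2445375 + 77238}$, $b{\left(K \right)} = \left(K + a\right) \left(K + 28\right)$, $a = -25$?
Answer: $\frac{4332799110}{49463} \approx 87597.0$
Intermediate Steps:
$b{\left(K \right)} = \left(-25 + K\right) \left(28 + K\right)$ ($b{\left(K \right)} = \left(K - 25\right) \left(K + 28\right) = \left(-25 + K\right) \left(28 + K\right)$)
$f = \frac{159690}{49463}$ ($f = - 6 \frac{-2107108 + 749743}{2445375 + 77238} = - 6 \left(- \frac{1357365}{2522613}\right) = - 6 \left(\left(-1357365\right) \frac{1}{2522613}\right) = \left(-6\right) \left(- \frac{26615}{49463}\right) = \frac{159690}{49463} \approx 3.2285$)
$s = 87600$ ($s = - 400 \left(\left(-700 + 28^{2} + 3 \cdot 28\right) - 387\right) = - 400 \left(\left(-700 + 784 + 84\right) - 387\right) = - 400 \left(168 - 387\right) = \left(-400\right) \left(-219\right) = 87600$)
$G = \frac{159690}{49463} \approx 3.2285$
$s - G = 87600 - \frac{159690}{49463} = \frac{4332799110}{49463}$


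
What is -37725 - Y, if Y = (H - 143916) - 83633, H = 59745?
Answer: 130079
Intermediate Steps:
Y = -167804 (Y = (59745 - 143916) - 83633 = -84171 - 83633 = -167804)
-37725 - Y = -37725 - 1*(-167804) = -37725 + 167804 = 130079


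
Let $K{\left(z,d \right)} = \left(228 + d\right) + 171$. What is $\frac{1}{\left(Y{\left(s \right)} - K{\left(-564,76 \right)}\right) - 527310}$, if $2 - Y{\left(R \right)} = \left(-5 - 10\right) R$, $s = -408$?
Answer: $- \frac{1}{533903} \approx -1.873 \cdot 10^{-6}$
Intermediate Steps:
$K{\left(z,d \right)} = 399 + d$
$Y{\left(R \right)} = 2 + 15 R$ ($Y{\left(R \right)} = 2 - \left(-5 - 10\right) R = 2 - - 15 R = 2 + 15 R$)
$\frac{1}{\left(Y{\left(s \right)} - K{\left(-564,76 \right)}\right) - 527310} = \frac{1}{\left(\left(2 + 15 \left(-408\right)\right) - \left(399 + 76\right)\right) - 527310} = \frac{1}{\left(\left(2 - 6120\right) - 475\right) - 527310} = \frac{1}{\left(-6118 - 475\right) - 527310} = \frac{1}{-6593 - 527310} = \frac{1}{-533903} = - \frac{1}{533903}$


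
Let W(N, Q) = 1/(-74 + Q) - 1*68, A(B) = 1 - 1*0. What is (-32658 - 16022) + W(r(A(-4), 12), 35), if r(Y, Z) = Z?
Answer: -1901173/39 ≈ -48748.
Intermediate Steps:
A(B) = 1 (A(B) = 1 + 0 = 1)
W(N, Q) = -68 + 1/(-74 + Q) (W(N, Q) = 1/(-74 + Q) - 68 = -68 + 1/(-74 + Q))
(-32658 - 16022) + W(r(A(-4), 12), 35) = (-32658 - 16022) + (5033 - 68*35)/(-74 + 35) = -48680 + (5033 - 2380)/(-39) = -48680 - 1/39*2653 = -48680 - 2653/39 = -1901173/39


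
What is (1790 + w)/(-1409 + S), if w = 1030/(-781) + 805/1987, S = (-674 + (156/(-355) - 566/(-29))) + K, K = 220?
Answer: -402576292625/414915343403 ≈ -0.97026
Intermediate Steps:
S = -4477524/10295 (S = (-674 + (156/(-355) - 566/(-29))) + 220 = (-674 + (156*(-1/355) - 566*(-1/29))) + 220 = (-674 + (-156/355 + 566/29)) + 220 = (-674 + 196406/10295) + 220 = -6742424/10295 + 220 = -4477524/10295 ≈ -434.92)
w = -1417905/1551847 (w = 1030*(-1/781) + 805*(1/1987) = -1030/781 + 805/1987 = -1417905/1551847 ≈ -0.91369)
(1790 + w)/(-1409 + S) = (1790 - 1417905/1551847)/(-1409 - 4477524/10295) = 2776388225/(1551847*(-18983179/10295)) = (2776388225/1551847)*(-10295/18983179) = -402576292625/414915343403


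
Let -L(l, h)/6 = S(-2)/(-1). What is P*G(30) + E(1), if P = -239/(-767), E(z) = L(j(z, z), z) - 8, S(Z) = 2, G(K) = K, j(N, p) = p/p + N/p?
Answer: 10238/767 ≈ 13.348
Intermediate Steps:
j(N, p) = 1 + N/p
L(l, h) = 12 (L(l, h) = -12/(-1) = -12*(-1) = -6*(-2) = 12)
E(z) = 4 (E(z) = 12 - 8 = 4)
P = 239/767 (P = -239*(-1/767) = 239/767 ≈ 0.31160)
P*G(30) + E(1) = (239/767)*30 + 4 = 7170/767 + 4 = 10238/767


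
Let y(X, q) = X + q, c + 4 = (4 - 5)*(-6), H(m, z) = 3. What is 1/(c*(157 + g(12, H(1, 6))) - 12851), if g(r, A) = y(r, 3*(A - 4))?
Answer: -1/12519 ≈ -7.9879e-5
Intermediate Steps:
c = 2 (c = -4 + (4 - 5)*(-6) = -4 - 1*(-6) = -4 + 6 = 2)
g(r, A) = -12 + r + 3*A (g(r, A) = r + 3*(A - 4) = r + 3*(-4 + A) = r + (-12 + 3*A) = -12 + r + 3*A)
1/(c*(157 + g(12, H(1, 6))) - 12851) = 1/(2*(157 + (-12 + 12 + 3*3)) - 12851) = 1/(2*(157 + (-12 + 12 + 9)) - 12851) = 1/(2*(157 + 9) - 12851) = 1/(2*166 - 12851) = 1/(332 - 12851) = 1/(-12519) = -1/12519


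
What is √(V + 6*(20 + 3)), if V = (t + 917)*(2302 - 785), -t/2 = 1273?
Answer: I*√2471055 ≈ 1572.0*I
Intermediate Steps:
t = -2546 (t = -2*1273 = -2546)
V = -2471193 (V = (-2546 + 917)*(2302 - 785) = -1629*1517 = -2471193)
√(V + 6*(20 + 3)) = √(-2471193 + 6*(20 + 3)) = √(-2471193 + 6*23) = √(-2471193 + 138) = √(-2471055) = I*√2471055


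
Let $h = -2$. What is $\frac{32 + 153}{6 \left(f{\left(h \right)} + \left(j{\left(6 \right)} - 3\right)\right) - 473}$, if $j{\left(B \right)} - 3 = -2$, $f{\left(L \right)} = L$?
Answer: $- \frac{185}{497} \approx -0.37223$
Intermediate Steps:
$j{\left(B \right)} = 1$ ($j{\left(B \right)} = 3 - 2 = 1$)
$\frac{32 + 153}{6 \left(f{\left(h \right)} + \left(j{\left(6 \right)} - 3\right)\right) - 473} = \frac{32 + 153}{6 \left(-2 + \left(1 - 3\right)\right) - 473} = \frac{185}{6 \left(-2 - 2\right) - 473} = \frac{185}{6 \left(-4\right) - 473} = \frac{185}{-24 - 473} = \frac{185}{-497} = 185 \left(- \frac{1}{497}\right) = - \frac{185}{497}$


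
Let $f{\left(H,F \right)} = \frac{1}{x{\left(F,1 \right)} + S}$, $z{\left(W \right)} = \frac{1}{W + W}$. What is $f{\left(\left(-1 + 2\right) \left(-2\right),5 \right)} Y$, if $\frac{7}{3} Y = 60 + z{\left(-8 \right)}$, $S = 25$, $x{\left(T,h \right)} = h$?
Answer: $\frac{411}{416} \approx 0.98798$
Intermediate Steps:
$z{\left(W \right)} = \frac{1}{2 W}$
$f{\left(H,F \right)} = \frac{1}{26}$ ($f{\left(H,F \right)} = \frac{1}{1 + 25} = \frac{1}{26}$)
$Y = \frac{411}{16}$ ($Y = \frac{3 \left(60 + \frac{1}{2 \left(-8\right)}\right)}{7} = \frac{3 \left(60 + \frac{1}{2} \left(- \frac{1}{8}\right)\right)}{7} = \frac{3 \left(60 - \frac{1}{16}\right)}{7} = \frac{3}{7} \cdot \frac{959}{16} = \frac{411}{16} \approx 25.688$)
$f{\left(\left(-1 + 2\right) \left(-2\right),5 \right)} Y = \frac{1}{26} \cdot \frac{411}{16} = \frac{411}{416}$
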